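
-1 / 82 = -0.01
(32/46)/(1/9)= 144/23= 6.26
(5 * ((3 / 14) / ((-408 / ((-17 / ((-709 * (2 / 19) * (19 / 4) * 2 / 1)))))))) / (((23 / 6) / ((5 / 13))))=-0.00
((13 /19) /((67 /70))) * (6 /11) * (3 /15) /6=182 /14003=0.01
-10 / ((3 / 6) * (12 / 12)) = -20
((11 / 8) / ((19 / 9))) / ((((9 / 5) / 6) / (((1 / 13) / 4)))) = 165 / 3952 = 0.04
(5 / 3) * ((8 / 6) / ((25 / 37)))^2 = 21904 / 3375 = 6.49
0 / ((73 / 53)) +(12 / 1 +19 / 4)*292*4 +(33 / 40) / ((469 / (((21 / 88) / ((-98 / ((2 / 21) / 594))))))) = 28486673994239 / 1456076160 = 19564.00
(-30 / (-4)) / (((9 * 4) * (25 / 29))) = 29 / 120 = 0.24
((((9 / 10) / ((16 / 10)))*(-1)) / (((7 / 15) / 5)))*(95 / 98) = -64125 / 10976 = -5.84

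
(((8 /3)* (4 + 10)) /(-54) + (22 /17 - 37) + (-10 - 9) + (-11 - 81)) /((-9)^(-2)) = -202966 /17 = -11939.18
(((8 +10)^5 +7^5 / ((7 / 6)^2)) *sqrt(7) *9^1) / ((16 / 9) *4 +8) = 38513799 *sqrt(7) / 34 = 2996998.06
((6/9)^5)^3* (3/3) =32768/14348907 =0.00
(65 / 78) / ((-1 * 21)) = -5 / 126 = -0.04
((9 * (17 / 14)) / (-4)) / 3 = -51 / 56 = -0.91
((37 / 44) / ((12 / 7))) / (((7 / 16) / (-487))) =-546.03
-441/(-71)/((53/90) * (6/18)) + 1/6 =718183/22578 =31.81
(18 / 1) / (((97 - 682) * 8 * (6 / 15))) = -0.01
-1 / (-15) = 0.07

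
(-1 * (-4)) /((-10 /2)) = -4 /5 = -0.80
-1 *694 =-694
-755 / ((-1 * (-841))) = -755 / 841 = -0.90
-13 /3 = -4.33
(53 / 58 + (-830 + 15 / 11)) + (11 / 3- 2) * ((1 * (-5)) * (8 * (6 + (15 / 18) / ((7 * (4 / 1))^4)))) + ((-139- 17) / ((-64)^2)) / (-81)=-25998402887741 / 21176128512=-1227.72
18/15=6/5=1.20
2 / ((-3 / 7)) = -14 / 3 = -4.67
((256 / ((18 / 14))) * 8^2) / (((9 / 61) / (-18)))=-13991936 / 9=-1554659.56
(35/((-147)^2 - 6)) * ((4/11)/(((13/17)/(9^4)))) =5205060/1029743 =5.05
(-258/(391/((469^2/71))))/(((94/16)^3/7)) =-203391777792/2882230303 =-70.57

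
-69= -69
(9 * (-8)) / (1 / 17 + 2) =-1224 / 35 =-34.97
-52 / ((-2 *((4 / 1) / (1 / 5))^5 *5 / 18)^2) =-1053 / 64000000000000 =-0.00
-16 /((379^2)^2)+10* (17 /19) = 3507565269466 /392022000739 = 8.95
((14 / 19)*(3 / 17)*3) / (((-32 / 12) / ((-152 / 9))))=42 / 17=2.47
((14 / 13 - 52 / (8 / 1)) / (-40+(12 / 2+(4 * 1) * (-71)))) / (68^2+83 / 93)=0.00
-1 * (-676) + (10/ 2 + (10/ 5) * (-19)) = 643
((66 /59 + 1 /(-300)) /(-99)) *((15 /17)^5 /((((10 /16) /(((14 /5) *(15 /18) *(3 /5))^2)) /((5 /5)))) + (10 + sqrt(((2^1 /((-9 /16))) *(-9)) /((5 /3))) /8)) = -2975501707 /22618322010-19741 *sqrt(30) /17523000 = -0.14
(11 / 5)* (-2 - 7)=-99 / 5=-19.80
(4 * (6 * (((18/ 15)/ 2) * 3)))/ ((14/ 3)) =324/ 35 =9.26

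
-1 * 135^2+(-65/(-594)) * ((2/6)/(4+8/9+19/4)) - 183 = -632369894/34353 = -18408.00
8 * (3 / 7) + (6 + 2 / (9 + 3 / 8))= 5062 / 525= 9.64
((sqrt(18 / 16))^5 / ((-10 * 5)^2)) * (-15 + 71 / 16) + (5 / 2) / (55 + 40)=1 / 38-41067 * sqrt(2) / 10240000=0.02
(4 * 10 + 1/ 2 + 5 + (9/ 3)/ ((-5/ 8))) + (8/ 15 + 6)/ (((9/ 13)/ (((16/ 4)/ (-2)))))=5893/ 270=21.83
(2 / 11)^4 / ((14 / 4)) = 32 / 102487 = 0.00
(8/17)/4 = 2/17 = 0.12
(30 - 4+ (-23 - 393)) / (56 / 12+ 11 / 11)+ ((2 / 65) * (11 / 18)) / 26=-17795513 / 258570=-68.82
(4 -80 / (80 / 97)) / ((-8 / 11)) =1023 / 8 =127.88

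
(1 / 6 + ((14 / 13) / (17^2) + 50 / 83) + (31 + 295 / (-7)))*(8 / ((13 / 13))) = -543262348 / 6548451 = -82.96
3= 3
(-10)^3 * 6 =-6000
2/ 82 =1/ 41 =0.02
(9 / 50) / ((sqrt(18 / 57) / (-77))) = -231 * sqrt(114) / 100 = -24.66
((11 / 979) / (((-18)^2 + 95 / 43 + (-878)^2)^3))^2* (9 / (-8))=-6321363049 / 9364289792106333704892296642694368131521868905672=-0.00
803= 803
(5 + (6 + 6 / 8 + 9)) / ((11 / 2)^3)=166 / 1331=0.12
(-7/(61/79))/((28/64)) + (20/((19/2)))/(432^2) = -560244943/27037152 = -20.72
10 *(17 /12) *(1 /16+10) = 13685 /96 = 142.55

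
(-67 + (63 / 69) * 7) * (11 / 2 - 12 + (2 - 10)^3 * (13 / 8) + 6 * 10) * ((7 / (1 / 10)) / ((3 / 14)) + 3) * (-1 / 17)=-914997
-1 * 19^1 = -19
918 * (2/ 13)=1836/ 13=141.23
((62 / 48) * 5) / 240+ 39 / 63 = 5209 / 8064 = 0.65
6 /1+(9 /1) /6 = 15 /2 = 7.50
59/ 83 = 0.71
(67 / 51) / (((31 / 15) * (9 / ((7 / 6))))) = 2345 / 28458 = 0.08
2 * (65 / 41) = 130 / 41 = 3.17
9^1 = 9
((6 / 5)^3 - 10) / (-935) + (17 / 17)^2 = 10719 / 10625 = 1.01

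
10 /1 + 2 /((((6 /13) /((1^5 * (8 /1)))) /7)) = 758 /3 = 252.67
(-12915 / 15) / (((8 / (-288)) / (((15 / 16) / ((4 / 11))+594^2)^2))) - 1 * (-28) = 3951461323123300861 / 1024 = 3858848948362598.50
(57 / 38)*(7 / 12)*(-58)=-203 / 4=-50.75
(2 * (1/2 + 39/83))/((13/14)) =2254/1079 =2.09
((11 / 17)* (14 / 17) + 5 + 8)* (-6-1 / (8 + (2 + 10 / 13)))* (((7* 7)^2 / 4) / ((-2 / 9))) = 10298488221 / 46240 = 222718.17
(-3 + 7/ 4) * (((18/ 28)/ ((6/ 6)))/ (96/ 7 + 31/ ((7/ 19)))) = -9/ 1096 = -0.01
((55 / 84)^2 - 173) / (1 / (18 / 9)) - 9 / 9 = -1221191 / 3528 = -346.14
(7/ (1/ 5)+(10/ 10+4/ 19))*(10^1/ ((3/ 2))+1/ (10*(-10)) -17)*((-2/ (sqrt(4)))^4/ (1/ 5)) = -533716/ 285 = -1872.69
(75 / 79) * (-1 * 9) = -675 / 79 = -8.54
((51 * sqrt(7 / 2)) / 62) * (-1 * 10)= -15.39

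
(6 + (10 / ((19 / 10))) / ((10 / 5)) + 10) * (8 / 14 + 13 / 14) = 531 / 19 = 27.95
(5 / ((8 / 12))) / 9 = 5 / 6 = 0.83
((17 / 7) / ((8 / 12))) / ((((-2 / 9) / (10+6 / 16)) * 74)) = -38097 / 16576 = -2.30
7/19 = 0.37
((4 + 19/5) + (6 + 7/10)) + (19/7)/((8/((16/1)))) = 279/14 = 19.93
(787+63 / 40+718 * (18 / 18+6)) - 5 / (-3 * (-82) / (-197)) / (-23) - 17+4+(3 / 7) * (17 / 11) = 50555233739 / 8713320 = 5802.06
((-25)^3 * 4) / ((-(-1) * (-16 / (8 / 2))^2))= -15625 / 4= -3906.25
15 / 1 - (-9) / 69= 348 / 23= 15.13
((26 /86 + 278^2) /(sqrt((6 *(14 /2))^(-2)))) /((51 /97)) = 4512939550 /731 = 6173651.92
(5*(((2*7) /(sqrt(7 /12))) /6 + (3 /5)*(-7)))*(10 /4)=-105 /2 + 25*sqrt(21) /3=-14.31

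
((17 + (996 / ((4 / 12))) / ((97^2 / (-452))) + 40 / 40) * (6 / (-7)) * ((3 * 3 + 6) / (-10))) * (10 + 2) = -127571112 / 65863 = -1936.92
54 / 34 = 27 / 17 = 1.59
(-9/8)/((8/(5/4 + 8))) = -333/256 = -1.30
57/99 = 19/33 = 0.58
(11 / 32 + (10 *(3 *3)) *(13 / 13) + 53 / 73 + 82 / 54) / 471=5839729 / 29706912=0.20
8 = 8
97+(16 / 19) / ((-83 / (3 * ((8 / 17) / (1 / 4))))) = 2598937 / 26809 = 96.94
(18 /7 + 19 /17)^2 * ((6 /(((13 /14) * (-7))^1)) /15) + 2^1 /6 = -1392187 /2761395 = -0.50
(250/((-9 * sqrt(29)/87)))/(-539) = 250 * sqrt(29)/1617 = 0.83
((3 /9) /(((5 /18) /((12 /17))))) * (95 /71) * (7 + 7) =19152 /1207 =15.87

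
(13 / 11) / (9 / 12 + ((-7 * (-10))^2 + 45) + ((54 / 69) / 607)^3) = 141498854779412 / 592153659329337061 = 0.00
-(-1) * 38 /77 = 38 /77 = 0.49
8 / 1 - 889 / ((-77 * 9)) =919 / 99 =9.28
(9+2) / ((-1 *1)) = -11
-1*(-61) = 61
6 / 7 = 0.86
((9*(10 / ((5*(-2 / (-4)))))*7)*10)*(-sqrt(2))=-2520*sqrt(2)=-3563.82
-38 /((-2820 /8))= 76 /705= 0.11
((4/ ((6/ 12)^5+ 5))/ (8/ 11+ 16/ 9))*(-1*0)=0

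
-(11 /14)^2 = -121 /196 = -0.62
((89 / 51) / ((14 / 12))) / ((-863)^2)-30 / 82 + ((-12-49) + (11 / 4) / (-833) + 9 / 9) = -6142222198775 / 101744382628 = -60.37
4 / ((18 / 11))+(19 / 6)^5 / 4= 2552131 / 31104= 82.05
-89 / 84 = -1.06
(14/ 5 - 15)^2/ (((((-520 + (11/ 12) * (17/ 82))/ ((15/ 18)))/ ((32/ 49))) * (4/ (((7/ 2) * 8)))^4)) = -956862592/ 2557465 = -374.14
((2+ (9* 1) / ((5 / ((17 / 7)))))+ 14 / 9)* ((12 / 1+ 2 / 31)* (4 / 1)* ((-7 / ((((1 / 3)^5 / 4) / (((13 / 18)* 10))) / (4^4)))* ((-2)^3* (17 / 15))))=6762890461184 / 155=43631551362.48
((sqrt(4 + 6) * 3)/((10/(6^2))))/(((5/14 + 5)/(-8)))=-2016 * sqrt(10)/125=-51.00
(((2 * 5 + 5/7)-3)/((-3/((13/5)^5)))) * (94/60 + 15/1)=-79085409/15625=-5061.47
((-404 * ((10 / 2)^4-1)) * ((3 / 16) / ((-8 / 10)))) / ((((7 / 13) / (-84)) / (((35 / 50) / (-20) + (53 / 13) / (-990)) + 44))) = -44571876609 / 110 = -405198878.26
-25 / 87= -0.29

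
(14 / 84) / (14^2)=0.00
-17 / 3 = -5.67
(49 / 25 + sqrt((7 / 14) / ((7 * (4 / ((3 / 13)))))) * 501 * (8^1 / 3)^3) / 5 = 49 / 125 + 21376 * sqrt(546) / 4095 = 122.37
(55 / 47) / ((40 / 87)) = 957 / 376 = 2.55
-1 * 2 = -2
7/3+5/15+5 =23/3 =7.67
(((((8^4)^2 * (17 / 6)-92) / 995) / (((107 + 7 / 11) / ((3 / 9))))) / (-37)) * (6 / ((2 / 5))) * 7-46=-3045930479 / 6538344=-465.86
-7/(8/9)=-63/8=-7.88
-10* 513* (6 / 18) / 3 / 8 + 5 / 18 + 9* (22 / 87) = -71719 / 1044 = -68.70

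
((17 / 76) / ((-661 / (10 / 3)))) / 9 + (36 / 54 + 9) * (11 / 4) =36056719 / 1356372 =26.58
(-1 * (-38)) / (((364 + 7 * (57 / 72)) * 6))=152 / 8869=0.02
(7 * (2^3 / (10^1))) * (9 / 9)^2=28 / 5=5.60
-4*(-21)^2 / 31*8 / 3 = -4704 / 31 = -151.74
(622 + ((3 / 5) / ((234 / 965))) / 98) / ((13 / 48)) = 2296.71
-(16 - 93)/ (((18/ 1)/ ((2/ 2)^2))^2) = 77/ 324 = 0.24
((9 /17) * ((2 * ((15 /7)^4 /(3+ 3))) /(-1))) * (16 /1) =-2430000 /40817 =-59.53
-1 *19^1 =-19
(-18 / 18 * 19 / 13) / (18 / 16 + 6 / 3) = -152 / 325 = -0.47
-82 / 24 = -41 / 12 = -3.42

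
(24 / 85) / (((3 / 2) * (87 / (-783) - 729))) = -72 / 278885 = -0.00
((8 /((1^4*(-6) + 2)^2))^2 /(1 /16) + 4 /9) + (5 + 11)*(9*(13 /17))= 17528 /153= 114.56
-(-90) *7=630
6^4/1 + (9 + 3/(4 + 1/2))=3917/3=1305.67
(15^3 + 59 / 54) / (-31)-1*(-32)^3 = 54671323 / 1674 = 32659.09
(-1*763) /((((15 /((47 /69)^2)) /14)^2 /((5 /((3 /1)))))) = -238.47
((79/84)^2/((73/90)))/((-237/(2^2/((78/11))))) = -0.00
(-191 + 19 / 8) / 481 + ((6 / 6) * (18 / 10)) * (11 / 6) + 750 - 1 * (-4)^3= 15717307 / 19240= 816.91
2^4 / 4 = 4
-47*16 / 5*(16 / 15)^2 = -192512 / 1125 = -171.12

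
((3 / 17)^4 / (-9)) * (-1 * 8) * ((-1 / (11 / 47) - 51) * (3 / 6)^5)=-1368 / 918731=-0.00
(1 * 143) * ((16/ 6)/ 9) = 1144/ 27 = 42.37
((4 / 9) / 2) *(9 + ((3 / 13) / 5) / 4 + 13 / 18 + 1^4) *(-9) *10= -214.68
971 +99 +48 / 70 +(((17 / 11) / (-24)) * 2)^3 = 86188828877 / 80498880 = 1070.68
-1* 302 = -302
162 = 162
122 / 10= 61 / 5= 12.20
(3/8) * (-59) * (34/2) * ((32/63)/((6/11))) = -22066/63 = -350.25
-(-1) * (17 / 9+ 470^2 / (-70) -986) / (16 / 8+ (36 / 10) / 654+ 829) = -142140905 / 28532574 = -4.98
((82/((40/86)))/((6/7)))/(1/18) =37023/10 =3702.30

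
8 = 8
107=107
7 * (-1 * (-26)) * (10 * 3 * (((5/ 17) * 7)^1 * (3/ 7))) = 4817.65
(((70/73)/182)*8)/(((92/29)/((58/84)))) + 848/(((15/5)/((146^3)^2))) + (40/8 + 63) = 418296105070913384291/152789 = 2737737043052270.68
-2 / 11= -0.18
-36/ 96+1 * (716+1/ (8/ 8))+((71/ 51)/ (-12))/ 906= 198674213/ 277236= 716.62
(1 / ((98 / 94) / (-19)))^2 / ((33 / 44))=3189796 / 7203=442.84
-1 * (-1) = 1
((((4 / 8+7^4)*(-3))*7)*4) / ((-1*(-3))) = -67242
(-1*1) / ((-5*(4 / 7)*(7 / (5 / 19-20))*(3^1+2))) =-15 / 76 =-0.20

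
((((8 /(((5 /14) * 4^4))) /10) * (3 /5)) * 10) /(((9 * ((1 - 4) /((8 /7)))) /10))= -1 /45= -0.02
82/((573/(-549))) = -15006/191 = -78.57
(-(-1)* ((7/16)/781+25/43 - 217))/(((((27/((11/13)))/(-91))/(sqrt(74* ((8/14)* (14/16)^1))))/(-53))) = -43142653225* sqrt(37)/1318896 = -198974.38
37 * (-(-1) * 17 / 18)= 629 / 18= 34.94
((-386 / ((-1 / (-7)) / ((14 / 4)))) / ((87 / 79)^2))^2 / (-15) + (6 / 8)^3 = -222943632015104011 / 54998170560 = -4053655.42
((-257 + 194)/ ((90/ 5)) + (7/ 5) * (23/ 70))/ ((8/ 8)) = -76/ 25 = -3.04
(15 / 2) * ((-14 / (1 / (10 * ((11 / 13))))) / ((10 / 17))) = -19635 / 13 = -1510.38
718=718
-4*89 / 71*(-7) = 35.10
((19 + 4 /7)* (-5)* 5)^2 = 11730625 /49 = 239400.51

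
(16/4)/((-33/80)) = -320/33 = -9.70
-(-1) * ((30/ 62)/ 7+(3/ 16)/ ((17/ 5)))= 0.12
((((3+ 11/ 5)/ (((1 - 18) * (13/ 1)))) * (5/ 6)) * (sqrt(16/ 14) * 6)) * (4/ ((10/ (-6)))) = 0.30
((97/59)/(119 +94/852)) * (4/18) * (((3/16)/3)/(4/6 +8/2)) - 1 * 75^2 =-943021478113/167648264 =-5625.00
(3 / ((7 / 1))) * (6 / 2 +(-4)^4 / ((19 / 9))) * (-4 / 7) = -28332 / 931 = -30.43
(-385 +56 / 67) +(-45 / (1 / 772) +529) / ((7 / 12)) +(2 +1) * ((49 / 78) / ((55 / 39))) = -59030.26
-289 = -289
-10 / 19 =-0.53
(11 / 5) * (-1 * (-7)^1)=77 / 5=15.40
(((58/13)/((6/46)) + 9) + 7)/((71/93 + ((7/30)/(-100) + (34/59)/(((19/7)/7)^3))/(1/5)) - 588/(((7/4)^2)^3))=11795309787707600/6978436258097499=1.69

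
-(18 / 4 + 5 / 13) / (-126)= 127 / 3276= 0.04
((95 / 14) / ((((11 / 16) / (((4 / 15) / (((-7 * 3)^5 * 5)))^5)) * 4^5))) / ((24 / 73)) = -1387 / 124574932597148986845619089383068911392578125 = -0.00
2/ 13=0.15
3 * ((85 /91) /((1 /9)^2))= 226.98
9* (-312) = -2808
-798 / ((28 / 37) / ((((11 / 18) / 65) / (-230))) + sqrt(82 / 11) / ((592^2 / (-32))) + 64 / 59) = 373165110206631773184 / 8656653067408042634101 - 167325849768 * sqrt(902) / 8656653067408042634101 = 0.04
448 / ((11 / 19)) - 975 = -2213 / 11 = -201.18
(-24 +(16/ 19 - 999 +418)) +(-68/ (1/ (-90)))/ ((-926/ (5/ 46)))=-122385221/ 202331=-604.88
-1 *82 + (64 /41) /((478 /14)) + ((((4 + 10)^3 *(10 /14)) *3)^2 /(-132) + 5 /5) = -28241604781 /107789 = -262008.23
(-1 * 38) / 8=-19 / 4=-4.75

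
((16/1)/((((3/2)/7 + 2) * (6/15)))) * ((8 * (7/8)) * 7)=27440/31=885.16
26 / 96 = 13 / 48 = 0.27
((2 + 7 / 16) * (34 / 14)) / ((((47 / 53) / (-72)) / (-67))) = 21188817 / 658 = 32201.85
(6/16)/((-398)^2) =0.00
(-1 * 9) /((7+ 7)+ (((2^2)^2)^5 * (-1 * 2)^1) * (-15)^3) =-9 /7077888014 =-0.00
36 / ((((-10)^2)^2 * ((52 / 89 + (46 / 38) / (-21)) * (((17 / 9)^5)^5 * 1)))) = 229439478968328395518382810151 / 269791258095818682221372246006892392500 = 0.00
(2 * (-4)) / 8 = -1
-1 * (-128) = 128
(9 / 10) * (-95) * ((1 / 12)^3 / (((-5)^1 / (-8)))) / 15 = -19 / 3600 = -0.01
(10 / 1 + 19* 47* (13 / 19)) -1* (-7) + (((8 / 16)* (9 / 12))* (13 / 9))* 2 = 7549 / 12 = 629.08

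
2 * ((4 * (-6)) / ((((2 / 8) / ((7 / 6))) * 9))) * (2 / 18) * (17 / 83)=-3808 / 6723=-0.57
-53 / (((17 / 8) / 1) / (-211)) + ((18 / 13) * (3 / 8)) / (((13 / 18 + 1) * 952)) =4038047347 / 767312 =5262.59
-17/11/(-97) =0.02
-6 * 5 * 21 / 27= -70 / 3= -23.33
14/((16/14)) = 49/4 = 12.25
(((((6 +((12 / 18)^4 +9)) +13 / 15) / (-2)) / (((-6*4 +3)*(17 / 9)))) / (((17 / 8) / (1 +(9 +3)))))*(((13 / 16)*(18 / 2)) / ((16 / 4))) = 549757 / 242760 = 2.26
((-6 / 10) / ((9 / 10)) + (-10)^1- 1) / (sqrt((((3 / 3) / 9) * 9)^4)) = -35 / 3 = -11.67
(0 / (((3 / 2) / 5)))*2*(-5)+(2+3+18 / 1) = 23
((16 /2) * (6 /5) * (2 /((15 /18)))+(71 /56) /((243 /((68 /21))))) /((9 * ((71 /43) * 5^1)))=1770772981 /5706429750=0.31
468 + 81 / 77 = 469.05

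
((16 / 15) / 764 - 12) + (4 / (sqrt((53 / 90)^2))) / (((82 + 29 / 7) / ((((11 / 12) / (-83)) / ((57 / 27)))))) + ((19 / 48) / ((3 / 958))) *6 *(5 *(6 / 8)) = 2832.06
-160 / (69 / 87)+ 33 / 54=-83267 / 414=-201.13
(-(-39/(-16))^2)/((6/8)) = -507/64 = -7.92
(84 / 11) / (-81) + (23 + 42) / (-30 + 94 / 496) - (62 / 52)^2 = -5486467225 / 1484307396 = -3.70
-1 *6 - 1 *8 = -14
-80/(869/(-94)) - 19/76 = 29211/3476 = 8.40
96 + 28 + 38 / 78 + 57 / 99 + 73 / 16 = 296583 / 2288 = 129.63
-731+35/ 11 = -8006/ 11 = -727.82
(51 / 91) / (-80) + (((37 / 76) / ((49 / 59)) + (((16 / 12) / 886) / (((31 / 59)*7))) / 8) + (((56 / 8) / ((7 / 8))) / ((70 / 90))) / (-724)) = 4079667541723 / 7220184076560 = 0.57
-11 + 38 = 27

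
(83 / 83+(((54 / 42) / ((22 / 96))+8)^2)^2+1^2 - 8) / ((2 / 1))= 603030379085 / 35153041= 17154.43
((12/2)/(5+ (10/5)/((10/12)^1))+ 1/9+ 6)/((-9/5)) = -11525/2997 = -3.85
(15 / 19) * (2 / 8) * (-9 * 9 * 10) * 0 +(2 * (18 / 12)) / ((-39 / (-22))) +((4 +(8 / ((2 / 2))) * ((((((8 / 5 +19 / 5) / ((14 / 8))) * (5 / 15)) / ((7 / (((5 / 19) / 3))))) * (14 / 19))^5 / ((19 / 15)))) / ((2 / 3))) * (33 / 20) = 2950482634730103579271 / 254520731569307675290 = 11.59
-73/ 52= -1.40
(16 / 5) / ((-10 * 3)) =-8 / 75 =-0.11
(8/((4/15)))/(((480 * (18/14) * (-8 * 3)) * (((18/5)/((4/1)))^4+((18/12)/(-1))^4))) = -4375/12352176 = -0.00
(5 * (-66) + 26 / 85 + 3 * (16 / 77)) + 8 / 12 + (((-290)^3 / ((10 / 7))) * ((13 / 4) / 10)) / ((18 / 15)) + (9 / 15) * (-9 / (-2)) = -121058247391 / 26180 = -4624073.62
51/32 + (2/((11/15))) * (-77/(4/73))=-122589/32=-3830.91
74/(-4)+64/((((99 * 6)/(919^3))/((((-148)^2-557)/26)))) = 530192234416279/7722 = 68659963016.87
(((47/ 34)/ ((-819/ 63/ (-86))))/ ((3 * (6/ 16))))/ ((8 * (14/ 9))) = 2021/ 3094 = 0.65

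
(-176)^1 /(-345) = 176 /345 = 0.51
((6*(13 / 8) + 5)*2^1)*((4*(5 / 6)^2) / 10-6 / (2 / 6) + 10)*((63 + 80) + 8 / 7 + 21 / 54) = -149348411 / 4536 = -32925.13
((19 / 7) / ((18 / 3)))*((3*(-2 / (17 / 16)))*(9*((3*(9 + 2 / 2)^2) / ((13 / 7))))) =-820800 / 221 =-3714.03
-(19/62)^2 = -361/3844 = -0.09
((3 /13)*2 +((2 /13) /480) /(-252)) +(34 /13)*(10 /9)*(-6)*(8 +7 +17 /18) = -218216321 /786240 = -277.54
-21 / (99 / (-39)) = 91 / 11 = 8.27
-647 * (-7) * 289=1308881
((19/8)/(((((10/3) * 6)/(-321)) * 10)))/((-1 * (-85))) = -6099/136000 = -0.04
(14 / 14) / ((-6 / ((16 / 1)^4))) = -32768 / 3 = -10922.67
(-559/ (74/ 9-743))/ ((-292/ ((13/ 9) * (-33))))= 239811/ 1930996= 0.12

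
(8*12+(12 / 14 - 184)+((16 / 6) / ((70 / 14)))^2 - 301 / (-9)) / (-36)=84127 / 56700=1.48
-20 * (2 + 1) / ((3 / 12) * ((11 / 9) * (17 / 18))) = -207.91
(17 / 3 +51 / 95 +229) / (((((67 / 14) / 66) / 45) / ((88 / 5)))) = 16351761888 / 6365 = 2569012.08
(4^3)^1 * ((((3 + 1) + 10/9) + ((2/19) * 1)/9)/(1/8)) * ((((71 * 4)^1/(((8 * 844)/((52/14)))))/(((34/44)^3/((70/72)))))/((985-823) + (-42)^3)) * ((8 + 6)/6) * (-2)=3214183132160/58970532786651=0.05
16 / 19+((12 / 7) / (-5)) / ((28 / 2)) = 3806 / 4655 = 0.82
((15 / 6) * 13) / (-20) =-13 / 8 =-1.62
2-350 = -348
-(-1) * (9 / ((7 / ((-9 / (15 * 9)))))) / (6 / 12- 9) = 6 / 595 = 0.01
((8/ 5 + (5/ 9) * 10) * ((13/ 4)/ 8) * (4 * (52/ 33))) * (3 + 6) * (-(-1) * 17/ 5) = 560.67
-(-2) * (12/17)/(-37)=-24/629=-0.04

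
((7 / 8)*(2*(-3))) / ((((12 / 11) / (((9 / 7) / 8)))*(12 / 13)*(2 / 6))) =-1287 / 512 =-2.51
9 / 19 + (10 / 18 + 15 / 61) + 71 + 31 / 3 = 861689 / 10431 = 82.61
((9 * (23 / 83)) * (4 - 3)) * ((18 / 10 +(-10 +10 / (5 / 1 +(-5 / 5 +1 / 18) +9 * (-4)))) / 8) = -8811 / 3320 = -2.65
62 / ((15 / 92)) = 5704 / 15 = 380.27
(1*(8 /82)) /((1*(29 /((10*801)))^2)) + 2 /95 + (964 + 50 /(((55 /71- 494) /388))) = 959864985538898 /114711563205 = 8367.64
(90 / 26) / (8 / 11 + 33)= 495 / 4823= 0.10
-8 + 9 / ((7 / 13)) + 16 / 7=11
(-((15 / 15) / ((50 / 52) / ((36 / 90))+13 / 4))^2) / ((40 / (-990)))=1859 / 2401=0.77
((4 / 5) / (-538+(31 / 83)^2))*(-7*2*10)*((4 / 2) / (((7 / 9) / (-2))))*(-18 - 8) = 34389888 / 1235107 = 27.84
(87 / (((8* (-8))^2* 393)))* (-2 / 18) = -29 / 4829184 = -0.00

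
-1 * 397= -397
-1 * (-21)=21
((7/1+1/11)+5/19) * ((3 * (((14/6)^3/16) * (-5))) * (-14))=18451685/15048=1226.19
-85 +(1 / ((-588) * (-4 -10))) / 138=-96561359 / 1136016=-85.00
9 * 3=27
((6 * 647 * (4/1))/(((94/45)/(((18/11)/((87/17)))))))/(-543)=-11878920/2713733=-4.38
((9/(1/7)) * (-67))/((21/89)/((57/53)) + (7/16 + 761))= -114203376/20607389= -5.54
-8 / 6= -4 / 3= -1.33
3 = 3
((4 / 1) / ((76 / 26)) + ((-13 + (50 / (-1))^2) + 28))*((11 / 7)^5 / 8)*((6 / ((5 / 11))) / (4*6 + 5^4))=23100028083 / 376812940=61.30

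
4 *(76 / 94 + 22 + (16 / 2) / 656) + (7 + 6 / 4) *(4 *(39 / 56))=6202857 / 53956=114.96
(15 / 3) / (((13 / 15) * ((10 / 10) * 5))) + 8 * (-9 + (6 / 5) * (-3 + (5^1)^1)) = -3357 / 65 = -51.65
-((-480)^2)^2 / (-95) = 10616832000 / 19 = 558780631.58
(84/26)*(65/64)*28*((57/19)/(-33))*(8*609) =-447615/11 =-40692.27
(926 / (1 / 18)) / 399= 5556 / 133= 41.77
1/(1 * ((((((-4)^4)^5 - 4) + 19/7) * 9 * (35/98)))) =98/346346162749035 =0.00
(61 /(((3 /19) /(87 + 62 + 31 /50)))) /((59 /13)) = 112716227 /8850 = 12736.30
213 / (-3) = -71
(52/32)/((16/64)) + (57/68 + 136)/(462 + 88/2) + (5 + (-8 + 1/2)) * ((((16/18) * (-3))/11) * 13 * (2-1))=1512151/103224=14.65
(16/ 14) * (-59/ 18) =-236/ 63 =-3.75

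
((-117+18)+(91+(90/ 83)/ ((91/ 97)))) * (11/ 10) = -284317/ 37765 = -7.53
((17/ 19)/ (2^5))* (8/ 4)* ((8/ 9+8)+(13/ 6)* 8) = 1003/ 684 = 1.47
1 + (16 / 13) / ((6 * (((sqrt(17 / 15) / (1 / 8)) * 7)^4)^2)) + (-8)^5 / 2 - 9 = -215171730310751198363157 / 13126630692456759296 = -16392.00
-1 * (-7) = 7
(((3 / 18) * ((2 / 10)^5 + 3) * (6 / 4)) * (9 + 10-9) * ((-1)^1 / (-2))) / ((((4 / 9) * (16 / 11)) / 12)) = 87021 / 1250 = 69.62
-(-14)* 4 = 56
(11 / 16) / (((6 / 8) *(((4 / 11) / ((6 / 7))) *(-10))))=-121 / 560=-0.22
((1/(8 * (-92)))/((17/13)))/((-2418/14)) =7/1163616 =0.00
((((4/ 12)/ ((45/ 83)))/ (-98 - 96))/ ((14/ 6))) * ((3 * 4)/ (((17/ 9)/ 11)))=-5478/ 57715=-0.09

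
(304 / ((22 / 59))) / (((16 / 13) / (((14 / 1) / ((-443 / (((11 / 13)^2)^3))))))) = -1263767197 / 164482799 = -7.68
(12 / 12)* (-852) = -852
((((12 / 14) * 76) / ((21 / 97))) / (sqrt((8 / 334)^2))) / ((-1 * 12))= -307781 / 294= -1046.87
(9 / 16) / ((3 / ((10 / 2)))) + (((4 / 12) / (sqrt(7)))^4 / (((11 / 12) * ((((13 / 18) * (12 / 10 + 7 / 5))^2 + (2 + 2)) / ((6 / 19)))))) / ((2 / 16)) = 9365445615 / 9988825616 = 0.94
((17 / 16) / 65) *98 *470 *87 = 3406137 / 52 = 65502.63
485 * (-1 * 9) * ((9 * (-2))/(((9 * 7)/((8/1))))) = 69840/7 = 9977.14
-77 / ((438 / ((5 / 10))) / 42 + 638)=-539 / 4612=-0.12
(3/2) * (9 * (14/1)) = 189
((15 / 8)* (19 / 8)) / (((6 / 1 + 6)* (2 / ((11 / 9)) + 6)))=1045 / 21504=0.05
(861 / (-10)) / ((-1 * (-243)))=-287 / 810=-0.35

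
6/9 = 2/3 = 0.67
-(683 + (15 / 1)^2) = -908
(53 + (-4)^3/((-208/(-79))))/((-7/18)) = -6714/91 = -73.78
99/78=33/26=1.27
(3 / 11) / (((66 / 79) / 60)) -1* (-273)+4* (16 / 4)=37339 / 121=308.59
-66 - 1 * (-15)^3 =3309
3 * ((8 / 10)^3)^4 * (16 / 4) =0.82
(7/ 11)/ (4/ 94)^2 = 15463/ 44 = 351.43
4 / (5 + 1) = 2 / 3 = 0.67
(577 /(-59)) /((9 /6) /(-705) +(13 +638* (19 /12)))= -406785 /42558529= -0.01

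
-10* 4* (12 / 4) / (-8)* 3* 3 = 135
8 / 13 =0.62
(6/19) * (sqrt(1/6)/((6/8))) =4 * sqrt(6)/57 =0.17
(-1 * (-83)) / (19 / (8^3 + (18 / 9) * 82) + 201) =56108 / 135895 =0.41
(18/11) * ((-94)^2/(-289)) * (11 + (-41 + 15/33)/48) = -17766987/34969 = -508.08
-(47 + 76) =-123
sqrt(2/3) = sqrt(6)/3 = 0.82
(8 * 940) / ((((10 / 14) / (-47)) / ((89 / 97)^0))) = -494816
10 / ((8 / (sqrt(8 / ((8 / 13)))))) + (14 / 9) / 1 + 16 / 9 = 10 / 3 + 5* sqrt(13) / 4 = 7.84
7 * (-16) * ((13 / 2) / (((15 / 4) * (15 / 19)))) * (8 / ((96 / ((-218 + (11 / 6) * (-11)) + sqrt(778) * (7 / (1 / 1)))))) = 9882964 / 2025 - 96824 * sqrt(778) / 675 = 879.47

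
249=249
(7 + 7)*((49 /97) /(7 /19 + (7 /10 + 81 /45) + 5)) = 26068 /29003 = 0.90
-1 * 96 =-96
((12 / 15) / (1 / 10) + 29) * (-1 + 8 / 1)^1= 259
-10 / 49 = -0.20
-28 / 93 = -0.30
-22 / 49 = -0.45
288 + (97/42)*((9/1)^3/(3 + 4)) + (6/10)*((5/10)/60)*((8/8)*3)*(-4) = 647364/1225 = 528.46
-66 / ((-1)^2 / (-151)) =9966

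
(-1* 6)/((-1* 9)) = 2/3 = 0.67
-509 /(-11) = 509 /11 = 46.27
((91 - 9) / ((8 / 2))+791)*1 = 1623 / 2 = 811.50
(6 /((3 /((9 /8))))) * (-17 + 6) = -24.75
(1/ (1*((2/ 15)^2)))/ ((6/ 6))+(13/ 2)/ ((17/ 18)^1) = 4293/ 68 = 63.13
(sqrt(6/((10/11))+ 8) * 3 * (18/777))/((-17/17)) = -18 * sqrt(365)/1295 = -0.27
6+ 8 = 14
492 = 492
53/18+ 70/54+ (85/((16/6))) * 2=7343/108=67.99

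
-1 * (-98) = 98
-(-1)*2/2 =1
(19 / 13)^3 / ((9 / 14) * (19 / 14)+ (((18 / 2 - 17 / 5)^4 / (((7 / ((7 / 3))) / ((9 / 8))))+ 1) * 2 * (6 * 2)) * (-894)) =-840227500 / 2135375467367337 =-0.00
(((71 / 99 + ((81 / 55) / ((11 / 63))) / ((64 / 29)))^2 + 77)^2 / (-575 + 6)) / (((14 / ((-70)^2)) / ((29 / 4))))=-28519483823332475656675562843 / 671295422357363176243200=-42484.25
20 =20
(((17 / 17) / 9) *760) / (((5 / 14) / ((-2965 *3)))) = -6309520 / 3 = -2103173.33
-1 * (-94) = 94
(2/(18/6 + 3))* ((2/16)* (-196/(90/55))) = -539/108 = -4.99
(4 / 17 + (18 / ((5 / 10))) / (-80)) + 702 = 238607 / 340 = 701.79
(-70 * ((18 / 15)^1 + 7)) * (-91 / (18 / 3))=8705.67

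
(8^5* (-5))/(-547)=163840/547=299.52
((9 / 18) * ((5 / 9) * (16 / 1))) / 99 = 40 / 891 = 0.04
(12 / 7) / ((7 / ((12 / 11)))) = 144 / 539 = 0.27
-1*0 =0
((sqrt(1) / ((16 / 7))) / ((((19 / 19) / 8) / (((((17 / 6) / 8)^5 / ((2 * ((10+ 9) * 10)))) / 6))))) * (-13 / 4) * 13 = -1679690831 / 4647624376320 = -0.00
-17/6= -2.83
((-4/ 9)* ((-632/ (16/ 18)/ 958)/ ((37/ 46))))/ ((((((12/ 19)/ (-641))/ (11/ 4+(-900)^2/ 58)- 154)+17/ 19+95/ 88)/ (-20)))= 252429287535159680/ 4678957789352440887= 0.05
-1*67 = -67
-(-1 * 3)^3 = 27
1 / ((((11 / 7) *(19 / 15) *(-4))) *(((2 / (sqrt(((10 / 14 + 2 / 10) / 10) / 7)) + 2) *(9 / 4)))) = -70 / 24453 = -0.00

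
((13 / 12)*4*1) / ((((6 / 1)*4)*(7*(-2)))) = -13 / 1008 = -0.01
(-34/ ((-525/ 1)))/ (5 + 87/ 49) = 119/ 12450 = 0.01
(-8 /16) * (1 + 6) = -7 /2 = -3.50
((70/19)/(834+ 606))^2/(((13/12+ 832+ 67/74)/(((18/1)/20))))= 1813/256656097920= 0.00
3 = 3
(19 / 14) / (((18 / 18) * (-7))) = -19 / 98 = -0.19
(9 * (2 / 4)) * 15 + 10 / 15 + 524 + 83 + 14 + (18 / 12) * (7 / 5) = 10369 / 15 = 691.27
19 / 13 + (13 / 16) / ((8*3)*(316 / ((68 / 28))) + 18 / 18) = 1242061 / 849680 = 1.46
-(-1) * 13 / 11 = 13 / 11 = 1.18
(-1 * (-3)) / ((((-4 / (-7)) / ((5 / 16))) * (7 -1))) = 0.27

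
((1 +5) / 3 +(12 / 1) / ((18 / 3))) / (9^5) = 4 / 59049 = 0.00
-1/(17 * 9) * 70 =-0.46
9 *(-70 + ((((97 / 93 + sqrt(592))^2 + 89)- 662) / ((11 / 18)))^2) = 29121603840 *sqrt(37) / 3604711 + 7953630486138 / 111746041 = 120317.14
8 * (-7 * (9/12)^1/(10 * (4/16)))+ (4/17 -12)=-2428/85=-28.56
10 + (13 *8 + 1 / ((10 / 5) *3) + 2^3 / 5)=3473 / 30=115.77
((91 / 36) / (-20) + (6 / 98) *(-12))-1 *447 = -447.86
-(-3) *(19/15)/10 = 19/50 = 0.38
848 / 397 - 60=-57.86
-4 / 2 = -2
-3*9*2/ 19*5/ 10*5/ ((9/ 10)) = -150/ 19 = -7.89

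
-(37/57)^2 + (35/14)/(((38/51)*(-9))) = -10321/12996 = -0.79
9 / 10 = 0.90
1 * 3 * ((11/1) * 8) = 264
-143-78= -221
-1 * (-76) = 76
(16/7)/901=16/6307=0.00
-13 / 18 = -0.72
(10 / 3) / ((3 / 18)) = 20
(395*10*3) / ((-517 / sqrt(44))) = -23700*sqrt(11) / 517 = -152.04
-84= -84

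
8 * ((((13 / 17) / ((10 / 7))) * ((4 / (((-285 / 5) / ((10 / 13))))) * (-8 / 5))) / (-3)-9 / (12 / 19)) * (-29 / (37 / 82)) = 3944583596 / 537795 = 7334.73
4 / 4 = 1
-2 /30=-1 /15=-0.07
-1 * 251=-251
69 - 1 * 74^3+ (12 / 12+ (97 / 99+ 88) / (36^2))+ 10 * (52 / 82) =-2131264311247 / 5260464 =-405147.59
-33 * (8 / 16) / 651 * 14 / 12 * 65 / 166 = -715 / 61752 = -0.01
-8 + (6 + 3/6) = -3/2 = -1.50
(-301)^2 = 90601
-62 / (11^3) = -0.05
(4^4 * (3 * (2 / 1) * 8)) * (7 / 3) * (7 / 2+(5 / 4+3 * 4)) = 480256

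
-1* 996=-996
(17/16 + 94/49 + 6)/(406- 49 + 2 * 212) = 7041/612304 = 0.01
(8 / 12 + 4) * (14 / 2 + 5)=56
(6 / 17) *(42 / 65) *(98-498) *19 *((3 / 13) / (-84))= 13680 / 2873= 4.76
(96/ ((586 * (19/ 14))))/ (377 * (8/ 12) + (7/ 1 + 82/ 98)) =0.00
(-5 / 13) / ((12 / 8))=-10 / 39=-0.26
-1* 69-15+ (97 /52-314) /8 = -51175 /416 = -123.02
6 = 6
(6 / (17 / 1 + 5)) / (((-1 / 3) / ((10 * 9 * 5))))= -4050 / 11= -368.18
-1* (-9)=9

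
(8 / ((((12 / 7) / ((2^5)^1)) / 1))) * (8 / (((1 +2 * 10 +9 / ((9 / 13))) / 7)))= 12544 / 51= 245.96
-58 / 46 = -29 / 23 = -1.26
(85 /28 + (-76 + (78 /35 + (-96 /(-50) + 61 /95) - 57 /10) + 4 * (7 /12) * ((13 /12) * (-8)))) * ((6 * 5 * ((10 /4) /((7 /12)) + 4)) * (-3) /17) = 326634859 /79135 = 4127.57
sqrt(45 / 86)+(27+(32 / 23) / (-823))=27.72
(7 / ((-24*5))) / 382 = -7 / 45840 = -0.00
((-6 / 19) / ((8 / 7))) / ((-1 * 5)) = 21 / 380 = 0.06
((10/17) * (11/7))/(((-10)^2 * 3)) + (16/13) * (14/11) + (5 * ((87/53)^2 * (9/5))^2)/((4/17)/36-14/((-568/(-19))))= -253.15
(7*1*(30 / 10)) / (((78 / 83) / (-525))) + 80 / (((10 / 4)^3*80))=-11731.67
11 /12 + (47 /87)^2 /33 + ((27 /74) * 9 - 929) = -34186734317 /36966996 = -924.79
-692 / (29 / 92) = -2195.31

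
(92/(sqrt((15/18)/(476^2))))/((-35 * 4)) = -1564 * sqrt(30)/25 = -342.66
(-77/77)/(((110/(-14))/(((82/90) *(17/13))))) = 4879/32175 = 0.15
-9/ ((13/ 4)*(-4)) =9/ 13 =0.69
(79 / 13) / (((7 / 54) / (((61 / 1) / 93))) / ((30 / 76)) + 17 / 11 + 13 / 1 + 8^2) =7156215 / 93085109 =0.08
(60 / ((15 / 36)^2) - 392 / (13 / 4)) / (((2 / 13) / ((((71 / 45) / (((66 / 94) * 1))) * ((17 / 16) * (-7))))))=-181476071 / 7425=-24441.22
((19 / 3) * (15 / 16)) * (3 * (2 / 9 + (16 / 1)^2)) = 109535 / 24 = 4563.96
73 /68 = 1.07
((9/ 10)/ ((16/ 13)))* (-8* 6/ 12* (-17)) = 1989/ 40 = 49.72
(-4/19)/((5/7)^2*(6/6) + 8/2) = -196/4199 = -0.05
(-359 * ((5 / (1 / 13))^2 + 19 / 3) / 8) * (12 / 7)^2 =-558017.88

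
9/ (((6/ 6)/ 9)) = 81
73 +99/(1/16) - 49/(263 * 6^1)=1656.97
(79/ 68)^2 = 6241/ 4624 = 1.35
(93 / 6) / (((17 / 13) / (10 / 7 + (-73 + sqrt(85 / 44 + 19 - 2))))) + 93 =-179769 / 238 + 2821 * sqrt(187) / 748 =-703.76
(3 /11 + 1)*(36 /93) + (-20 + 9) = -3583 /341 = -10.51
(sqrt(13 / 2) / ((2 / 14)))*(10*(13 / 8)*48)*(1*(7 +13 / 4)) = 55965*sqrt(26) / 2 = 142683.31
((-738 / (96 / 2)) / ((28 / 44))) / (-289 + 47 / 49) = 9471 / 112912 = 0.08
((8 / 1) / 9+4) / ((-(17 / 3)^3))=-132 / 4913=-0.03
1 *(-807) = -807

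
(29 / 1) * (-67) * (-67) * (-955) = -124322855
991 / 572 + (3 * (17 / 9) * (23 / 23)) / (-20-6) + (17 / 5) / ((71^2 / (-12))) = 65157731 / 43251780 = 1.51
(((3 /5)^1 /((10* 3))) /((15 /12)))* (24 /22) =24 /1375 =0.02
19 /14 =1.36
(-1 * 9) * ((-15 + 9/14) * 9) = 16281/14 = 1162.93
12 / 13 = 0.92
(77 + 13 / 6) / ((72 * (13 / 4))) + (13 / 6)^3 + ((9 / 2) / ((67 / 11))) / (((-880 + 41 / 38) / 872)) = 252806449 / 25858248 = 9.78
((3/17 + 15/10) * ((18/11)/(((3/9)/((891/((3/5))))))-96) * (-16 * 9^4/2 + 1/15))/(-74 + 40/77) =8614967.18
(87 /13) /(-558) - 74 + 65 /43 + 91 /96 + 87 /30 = -571045577 /8317920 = -68.65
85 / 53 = 1.60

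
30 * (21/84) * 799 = 11985/2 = 5992.50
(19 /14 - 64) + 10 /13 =-11261 /182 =-61.87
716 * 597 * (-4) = -1709808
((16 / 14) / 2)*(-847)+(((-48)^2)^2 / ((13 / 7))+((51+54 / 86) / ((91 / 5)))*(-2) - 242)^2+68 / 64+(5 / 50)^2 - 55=296044496523361741829 / 36240400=8168908083888.75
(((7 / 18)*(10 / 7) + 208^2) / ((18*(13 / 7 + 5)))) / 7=389381 / 7776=50.07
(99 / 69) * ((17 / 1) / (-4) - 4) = -1089 / 92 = -11.84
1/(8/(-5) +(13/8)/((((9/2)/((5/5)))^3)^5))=-1029455660473245/1647129056490952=-0.63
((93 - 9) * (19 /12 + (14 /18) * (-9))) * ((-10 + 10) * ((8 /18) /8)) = 0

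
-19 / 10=-1.90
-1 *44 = -44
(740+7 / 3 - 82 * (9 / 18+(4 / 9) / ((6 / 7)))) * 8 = 142304 / 27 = 5270.52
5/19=0.26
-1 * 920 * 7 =-6440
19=19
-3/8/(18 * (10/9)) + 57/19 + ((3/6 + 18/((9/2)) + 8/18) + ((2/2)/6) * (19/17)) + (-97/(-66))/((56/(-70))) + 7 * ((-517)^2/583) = 45892196663/14271840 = 3215.58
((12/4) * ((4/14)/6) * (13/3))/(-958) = -13/20118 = -0.00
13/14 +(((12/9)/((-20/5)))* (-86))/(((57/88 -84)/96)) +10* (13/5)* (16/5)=5248699/102690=51.11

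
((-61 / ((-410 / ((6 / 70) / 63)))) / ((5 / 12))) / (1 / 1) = 0.00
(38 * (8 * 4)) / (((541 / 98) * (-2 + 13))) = 119168 / 5951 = 20.02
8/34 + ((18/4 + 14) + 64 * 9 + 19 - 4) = 20731/34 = 609.74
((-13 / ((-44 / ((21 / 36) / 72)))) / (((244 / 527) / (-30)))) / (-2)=0.08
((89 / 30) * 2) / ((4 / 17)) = 1513 / 60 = 25.22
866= 866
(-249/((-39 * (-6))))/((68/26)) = -83/204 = -0.41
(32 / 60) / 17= 8 / 255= 0.03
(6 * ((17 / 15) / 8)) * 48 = 204 / 5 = 40.80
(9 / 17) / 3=0.18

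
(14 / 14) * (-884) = -884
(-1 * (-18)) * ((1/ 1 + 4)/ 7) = 90/ 7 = 12.86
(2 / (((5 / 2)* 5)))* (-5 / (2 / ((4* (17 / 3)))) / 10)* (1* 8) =-544 / 75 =-7.25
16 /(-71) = -16 /71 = -0.23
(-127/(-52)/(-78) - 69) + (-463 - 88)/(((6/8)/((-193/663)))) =29959147/206856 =144.83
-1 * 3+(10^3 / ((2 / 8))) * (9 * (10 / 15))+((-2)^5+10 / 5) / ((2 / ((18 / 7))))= 23958.43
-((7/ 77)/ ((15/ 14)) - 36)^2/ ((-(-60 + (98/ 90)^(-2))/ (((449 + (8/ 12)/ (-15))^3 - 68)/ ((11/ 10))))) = -126415413631739478311464/ 70474304896875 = -1793780212.76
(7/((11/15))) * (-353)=-37065/11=-3369.55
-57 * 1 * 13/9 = -247/3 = -82.33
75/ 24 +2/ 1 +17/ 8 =29/ 4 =7.25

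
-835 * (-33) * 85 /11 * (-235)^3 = -2763314034375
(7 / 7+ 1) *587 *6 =7044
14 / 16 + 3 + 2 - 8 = -17 / 8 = -2.12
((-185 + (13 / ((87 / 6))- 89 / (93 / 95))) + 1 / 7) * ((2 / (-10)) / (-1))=-5189357 / 94395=-54.97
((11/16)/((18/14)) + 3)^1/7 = 509/1008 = 0.50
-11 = -11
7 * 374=2618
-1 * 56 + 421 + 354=719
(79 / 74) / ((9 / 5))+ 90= 60335 / 666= 90.59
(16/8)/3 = 2/3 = 0.67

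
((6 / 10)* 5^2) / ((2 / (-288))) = -2160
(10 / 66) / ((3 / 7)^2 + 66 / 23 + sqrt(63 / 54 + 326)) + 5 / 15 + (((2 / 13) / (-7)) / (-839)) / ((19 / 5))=6350645 *sqrt(11778) / 79933271253 + 38483259687876901 / 115953681211010643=0.34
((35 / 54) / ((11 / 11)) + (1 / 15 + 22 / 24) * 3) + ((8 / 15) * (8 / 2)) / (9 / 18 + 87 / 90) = 30013 / 5940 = 5.05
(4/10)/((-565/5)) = -2/565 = -0.00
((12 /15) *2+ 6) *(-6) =-228 /5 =-45.60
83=83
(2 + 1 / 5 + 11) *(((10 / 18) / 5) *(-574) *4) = -50512 / 15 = -3367.47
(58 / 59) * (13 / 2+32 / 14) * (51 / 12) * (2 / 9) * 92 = 750.44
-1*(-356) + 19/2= 731/2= 365.50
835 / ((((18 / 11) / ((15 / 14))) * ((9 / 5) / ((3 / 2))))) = 229625 / 504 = 455.61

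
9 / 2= 4.50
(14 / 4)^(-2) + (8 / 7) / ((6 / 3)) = 32 / 49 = 0.65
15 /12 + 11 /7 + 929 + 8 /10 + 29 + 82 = 1043.62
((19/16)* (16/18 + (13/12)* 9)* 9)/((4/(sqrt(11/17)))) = 7277* sqrt(187)/4352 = 22.87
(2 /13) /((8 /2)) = 1 /26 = 0.04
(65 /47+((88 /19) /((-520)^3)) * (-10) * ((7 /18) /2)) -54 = -2973036639581 /56503324800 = -52.62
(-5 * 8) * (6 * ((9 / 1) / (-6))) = 360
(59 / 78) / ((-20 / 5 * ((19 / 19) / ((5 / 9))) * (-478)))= 295 / 1342224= 0.00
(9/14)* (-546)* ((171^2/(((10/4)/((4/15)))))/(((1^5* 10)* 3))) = -4561596/125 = -36492.77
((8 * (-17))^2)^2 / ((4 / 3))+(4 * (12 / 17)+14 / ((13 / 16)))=56703413584 / 221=256576532.05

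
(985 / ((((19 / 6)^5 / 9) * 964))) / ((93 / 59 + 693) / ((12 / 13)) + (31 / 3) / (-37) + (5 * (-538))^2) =28215646110 / 7070493838649851711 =0.00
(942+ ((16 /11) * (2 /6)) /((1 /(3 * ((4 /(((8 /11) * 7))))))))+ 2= 6616 /7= 945.14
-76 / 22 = -38 / 11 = -3.45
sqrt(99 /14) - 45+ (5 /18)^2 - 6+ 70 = 3*sqrt(154) /14+ 6181 /324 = 21.74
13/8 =1.62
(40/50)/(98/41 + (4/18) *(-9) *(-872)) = 82/179005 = 0.00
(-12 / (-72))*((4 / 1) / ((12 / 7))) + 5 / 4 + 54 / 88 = 223 / 99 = 2.25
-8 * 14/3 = -112/3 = -37.33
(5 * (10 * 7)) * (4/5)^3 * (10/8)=224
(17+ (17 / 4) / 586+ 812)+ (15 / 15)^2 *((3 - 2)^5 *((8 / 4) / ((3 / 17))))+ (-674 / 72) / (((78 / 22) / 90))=55097555 / 91416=602.71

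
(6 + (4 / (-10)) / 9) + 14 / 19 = 5722 / 855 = 6.69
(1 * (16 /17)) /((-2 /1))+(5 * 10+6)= 944 /17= 55.53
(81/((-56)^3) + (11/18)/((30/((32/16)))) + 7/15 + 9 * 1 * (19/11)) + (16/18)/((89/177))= 17.82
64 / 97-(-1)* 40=3944 / 97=40.66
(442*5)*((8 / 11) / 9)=17680 / 99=178.59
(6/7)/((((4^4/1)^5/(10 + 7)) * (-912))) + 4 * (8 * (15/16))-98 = -79551865292849169/1169880371953664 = -68.00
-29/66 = -0.44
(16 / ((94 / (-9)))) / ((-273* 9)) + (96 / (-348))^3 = -6374360 / 312935259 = -0.02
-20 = -20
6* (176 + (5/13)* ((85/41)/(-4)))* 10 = 5622105/533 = 10548.04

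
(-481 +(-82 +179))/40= -9.60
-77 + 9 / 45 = -384 / 5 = -76.80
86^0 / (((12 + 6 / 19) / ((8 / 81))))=76 / 9477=0.01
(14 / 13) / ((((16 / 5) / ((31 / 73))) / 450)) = 244125 / 3796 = 64.31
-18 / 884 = -0.02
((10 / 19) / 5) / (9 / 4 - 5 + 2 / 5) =-40 / 893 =-0.04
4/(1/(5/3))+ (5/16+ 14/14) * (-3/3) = 257/48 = 5.35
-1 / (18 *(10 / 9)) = -1 / 20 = -0.05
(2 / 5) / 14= 1 / 35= 0.03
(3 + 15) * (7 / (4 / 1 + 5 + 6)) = 42 / 5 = 8.40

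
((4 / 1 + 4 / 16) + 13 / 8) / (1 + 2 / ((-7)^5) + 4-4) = 789929 / 134440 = 5.88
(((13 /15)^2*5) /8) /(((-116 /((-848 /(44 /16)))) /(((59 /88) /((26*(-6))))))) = -40651 /7579440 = -0.01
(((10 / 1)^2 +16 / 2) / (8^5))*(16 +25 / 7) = 3699 / 57344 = 0.06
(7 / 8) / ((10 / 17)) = 119 / 80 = 1.49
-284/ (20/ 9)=-639/ 5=-127.80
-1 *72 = -72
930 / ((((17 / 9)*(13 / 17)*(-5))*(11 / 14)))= -23436 / 143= -163.89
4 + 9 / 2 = 17 / 2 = 8.50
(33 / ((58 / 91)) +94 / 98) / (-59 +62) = 149873 / 8526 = 17.58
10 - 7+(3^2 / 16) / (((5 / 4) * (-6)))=117 / 40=2.92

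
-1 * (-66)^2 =-4356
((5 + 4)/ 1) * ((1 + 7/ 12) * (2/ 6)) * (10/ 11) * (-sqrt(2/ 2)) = -4.32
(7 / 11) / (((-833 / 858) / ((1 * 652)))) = -427.36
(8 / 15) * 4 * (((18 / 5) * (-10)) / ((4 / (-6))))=576 / 5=115.20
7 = 7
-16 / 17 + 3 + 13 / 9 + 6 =1454 / 153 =9.50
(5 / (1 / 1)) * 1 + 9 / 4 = 29 / 4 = 7.25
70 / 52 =35 / 26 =1.35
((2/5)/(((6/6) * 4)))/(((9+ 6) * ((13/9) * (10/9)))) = 27/6500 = 0.00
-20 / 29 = -0.69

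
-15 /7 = -2.14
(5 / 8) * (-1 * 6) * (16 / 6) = -10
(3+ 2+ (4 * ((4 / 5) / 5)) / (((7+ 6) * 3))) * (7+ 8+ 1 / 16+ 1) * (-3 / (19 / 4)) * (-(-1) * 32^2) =-321788672 / 6175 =-52111.53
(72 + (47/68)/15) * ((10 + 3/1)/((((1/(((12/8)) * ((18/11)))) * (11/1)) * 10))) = 8597979/411400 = 20.90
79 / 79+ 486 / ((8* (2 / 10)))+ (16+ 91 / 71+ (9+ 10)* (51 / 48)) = 388761 / 1136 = 342.22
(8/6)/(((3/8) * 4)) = 8/9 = 0.89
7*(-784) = -5488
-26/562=-13/281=-0.05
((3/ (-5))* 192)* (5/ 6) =-96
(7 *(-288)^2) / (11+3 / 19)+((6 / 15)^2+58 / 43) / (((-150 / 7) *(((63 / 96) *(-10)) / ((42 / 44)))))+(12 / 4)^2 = 12231627203923 / 235021875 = 52044.63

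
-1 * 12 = -12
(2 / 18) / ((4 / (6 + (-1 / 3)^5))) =1457 / 8748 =0.17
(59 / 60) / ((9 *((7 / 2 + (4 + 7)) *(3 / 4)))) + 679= 7974973 / 11745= 679.01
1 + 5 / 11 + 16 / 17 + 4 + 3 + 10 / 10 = 1944 / 187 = 10.40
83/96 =0.86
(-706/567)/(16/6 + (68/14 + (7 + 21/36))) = -0.08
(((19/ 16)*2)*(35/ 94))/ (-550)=-133/ 82720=-0.00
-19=-19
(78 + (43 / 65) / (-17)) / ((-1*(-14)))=86147 / 15470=5.57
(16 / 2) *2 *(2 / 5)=32 / 5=6.40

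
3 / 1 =3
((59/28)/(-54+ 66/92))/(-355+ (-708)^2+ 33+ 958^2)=-1357/48681477684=-0.00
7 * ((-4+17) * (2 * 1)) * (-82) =-14924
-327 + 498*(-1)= -825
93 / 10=9.30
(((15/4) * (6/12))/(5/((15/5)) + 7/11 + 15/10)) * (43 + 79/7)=47025/1757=26.76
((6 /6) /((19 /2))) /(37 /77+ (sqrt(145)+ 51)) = 610456 /282218229 - 11858 * sqrt(145) /282218229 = 0.00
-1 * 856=-856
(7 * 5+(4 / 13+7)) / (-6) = -275 / 39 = -7.05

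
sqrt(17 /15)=sqrt(255) /15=1.06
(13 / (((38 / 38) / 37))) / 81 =481 / 81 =5.94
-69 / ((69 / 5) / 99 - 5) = 11385 / 802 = 14.20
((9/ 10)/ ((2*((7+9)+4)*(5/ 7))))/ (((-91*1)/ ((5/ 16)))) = -0.00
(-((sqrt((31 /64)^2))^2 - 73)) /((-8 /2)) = -298047 /16384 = -18.19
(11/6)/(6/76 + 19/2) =209/1092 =0.19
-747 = -747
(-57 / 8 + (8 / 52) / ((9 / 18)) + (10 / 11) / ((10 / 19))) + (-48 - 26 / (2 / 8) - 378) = -612143 / 1144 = -535.09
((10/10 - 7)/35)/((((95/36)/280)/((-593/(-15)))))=-341568/475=-719.09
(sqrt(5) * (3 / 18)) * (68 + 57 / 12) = 97 * sqrt(5) / 8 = 27.11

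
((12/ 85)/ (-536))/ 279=-1/ 1059270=-0.00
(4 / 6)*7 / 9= 14 / 27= 0.52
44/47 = 0.94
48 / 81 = 16 / 27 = 0.59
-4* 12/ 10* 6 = -144/ 5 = -28.80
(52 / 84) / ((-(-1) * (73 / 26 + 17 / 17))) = 338 / 2079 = 0.16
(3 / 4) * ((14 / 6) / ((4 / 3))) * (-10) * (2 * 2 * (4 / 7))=-30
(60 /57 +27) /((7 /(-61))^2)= 1983293 /931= 2130.28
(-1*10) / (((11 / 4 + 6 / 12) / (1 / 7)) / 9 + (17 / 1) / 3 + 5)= -72 / 95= -0.76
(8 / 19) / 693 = 8 / 13167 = 0.00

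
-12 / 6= -2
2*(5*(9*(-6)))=-540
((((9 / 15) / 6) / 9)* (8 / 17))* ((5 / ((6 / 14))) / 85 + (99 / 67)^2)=2125096 / 175138335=0.01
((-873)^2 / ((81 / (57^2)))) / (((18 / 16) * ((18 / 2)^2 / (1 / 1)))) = 335471.51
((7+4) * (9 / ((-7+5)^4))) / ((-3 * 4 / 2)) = -33 / 32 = -1.03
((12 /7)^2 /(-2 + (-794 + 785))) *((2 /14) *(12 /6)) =-288 /3773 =-0.08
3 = 3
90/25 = 18/5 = 3.60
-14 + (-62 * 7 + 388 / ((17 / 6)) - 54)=-6206 / 17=-365.06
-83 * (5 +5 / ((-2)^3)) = -2905 / 8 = -363.12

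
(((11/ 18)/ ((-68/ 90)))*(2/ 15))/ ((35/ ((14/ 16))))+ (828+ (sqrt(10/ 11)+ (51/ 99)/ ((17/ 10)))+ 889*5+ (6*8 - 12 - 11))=sqrt(110)/ 11+ 79262573/ 14960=5299.25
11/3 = 3.67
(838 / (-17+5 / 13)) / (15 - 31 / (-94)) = -256009 / 77814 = -3.29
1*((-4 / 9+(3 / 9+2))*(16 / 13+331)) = 73423 / 117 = 627.55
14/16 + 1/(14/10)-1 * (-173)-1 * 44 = 7313/56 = 130.59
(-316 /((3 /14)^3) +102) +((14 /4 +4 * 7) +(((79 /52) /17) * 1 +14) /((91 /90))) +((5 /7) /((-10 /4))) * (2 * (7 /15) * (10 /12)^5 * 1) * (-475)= -3743416305787 /117287352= -31916.62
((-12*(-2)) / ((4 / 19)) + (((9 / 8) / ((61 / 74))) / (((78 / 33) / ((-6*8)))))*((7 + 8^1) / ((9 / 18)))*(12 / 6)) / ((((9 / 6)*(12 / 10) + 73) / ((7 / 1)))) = -21494865 / 148291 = -144.95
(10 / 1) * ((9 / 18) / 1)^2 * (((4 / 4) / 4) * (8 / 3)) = 5 / 3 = 1.67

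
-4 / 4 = -1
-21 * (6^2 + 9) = -945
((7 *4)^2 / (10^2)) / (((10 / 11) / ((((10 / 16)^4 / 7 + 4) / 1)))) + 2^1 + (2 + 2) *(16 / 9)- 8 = 82471909 / 2304000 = 35.80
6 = 6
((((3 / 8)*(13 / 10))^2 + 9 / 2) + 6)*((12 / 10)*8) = 206163 / 2000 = 103.08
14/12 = 7/6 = 1.17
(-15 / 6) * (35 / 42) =-2.08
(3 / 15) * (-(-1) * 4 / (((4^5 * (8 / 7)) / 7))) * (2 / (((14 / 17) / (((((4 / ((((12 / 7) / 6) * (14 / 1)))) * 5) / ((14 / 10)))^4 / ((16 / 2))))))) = 1328125 / 5619712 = 0.24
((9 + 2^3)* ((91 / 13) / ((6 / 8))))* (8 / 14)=272 / 3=90.67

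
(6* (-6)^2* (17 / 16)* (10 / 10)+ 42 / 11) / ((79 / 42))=124.04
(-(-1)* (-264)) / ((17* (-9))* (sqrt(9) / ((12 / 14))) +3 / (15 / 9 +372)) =17936 / 36381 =0.49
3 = 3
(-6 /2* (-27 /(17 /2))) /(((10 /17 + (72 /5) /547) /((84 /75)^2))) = 4962384 /255125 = 19.45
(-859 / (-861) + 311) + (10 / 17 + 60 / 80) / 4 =73145711 / 234192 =312.33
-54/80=-27/40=-0.68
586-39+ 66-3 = 610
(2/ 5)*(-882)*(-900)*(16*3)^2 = 731566080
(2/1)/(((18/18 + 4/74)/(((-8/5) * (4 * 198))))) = -156288/65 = -2404.43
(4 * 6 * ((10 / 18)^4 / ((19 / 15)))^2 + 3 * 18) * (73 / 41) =2274523602026 / 23597574723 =96.39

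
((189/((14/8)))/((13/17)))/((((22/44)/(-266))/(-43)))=42000336/13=3230795.08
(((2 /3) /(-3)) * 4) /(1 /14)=-112 /9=-12.44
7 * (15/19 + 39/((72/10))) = 9905/228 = 43.44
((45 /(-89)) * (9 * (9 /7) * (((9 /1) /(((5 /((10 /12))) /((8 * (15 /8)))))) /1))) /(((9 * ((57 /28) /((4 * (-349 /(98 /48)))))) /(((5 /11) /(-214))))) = -1017684000 /97525043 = -10.44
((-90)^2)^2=65610000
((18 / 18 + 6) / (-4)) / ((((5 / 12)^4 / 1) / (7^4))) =-87127488 / 625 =-139403.98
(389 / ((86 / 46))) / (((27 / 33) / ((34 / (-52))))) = -1673089 / 10062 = -166.28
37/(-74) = -1/2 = -0.50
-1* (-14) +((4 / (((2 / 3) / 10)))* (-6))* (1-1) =14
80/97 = 0.82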